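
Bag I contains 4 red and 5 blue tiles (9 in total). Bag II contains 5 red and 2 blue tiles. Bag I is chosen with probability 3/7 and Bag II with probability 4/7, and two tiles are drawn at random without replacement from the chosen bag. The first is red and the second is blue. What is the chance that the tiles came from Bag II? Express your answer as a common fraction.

8/15

P(E | Bag I) = 5/18; P(E | Bag II) = 5/21.
P(E) = 3/7·5/18 + 4/7·5/21 = 25/98.
By Bayes' rule, P(Bag II | E) = 20/147 / 25/98 = 8/15 ≈ 0.5333.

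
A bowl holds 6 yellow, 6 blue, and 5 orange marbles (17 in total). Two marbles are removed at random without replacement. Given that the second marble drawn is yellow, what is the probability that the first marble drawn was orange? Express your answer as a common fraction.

5/16

P(first=orange and the second marble drawn is yellow) = (5/17)·(6/16) = 15/136.
P(the second marble drawn is yellow) = Σ over first color = 15/136 + 9/68 + 15/136 = 6/17.
By Bayes, P(first=orange | the second marble drawn is yellow) = 15/136 / 6/17 = 5/16 ≈ 0.3125.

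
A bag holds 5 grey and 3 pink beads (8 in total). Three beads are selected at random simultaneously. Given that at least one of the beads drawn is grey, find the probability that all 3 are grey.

P(all 3 grey) = C(5,3)/C(8,3) = 5/28; P(at least one grey) = 1 − C(3,3)/C(8,3) = 55/56.
Since 'all 3 grey' ⊆ 'at least one grey', P(all 3 | at least one) = 5/28 / 55/56 = 2/11 ≈ 0.1818.

2/11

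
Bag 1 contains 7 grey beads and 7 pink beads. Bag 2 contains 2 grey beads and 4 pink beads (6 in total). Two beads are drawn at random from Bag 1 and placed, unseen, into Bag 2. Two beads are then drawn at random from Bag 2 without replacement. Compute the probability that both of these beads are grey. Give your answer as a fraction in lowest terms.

Condition on how many of the transferred beads are grey (from Bag 1: 7 grey of 14; then Bag 2 has 8 total).
  0 grey: C(7,0)C(7,2)/C(14,2) = 3/13; then P = C(2,2)/C(8,2) = 1/28
  1 grey: C(7,1)C(7,1)/C(14,2) = 7/13; then P = C(3,2)/C(8,2) = 3/28
  2 grey: C(7,2)C(7,0)/C(14,2) = 3/13; then P = C(4,2)/C(8,2) = 3/14
P(both grey) = 3/26 ≈ 0.1154.

3/26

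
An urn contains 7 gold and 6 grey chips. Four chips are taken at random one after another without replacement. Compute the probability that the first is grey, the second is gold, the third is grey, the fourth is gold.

Multiply the conditional probability of each draw in order, without replacement, so each draw removes one from its color and from the total.
P = (6/13) · (7/12) · (5/11) · (6/10) = 21/286 ≈ 0.0734.

21/286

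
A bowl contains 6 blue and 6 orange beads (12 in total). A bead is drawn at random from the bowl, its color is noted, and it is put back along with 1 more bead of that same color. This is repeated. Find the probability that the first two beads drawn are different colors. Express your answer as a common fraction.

6/13

Either orange then blue, or blue then orange; after the first draw the total is 13.
P = (6/12)·(6/13) + (6/12)·(6/13) = 6/13 ≈ 0.4615.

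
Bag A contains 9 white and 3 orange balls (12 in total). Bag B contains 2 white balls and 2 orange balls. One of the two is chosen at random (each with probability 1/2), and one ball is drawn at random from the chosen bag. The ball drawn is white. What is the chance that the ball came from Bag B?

P(white | Bag A) = 3/4; P(white | Bag B) = 1/2.
P(white) = 1/2·3/4 + 1/2·1/2 = 5/8.
By Bayes' rule, P(Bag B | white) = 1/4 / 5/8 = 2/5 ≈ 0.4000.

2/5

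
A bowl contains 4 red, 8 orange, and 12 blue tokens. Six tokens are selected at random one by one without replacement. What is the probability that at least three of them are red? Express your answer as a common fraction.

125/3542

Sum the hypergeometric tail for j = 3,…,4 red tokens.
Favorable = C(4,3)·C(20,3) + C(4,4)·C(20,2) = 4750; total = C(24,6) = 134596.
P = 4750/134596 = 125/3542 ≈ 0.0353.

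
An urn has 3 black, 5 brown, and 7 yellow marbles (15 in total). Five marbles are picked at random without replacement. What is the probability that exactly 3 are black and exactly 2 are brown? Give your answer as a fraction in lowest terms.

Unordered draws without replacement: count favorable combinations over C(15,5).
Favorable = C(3,3) · C(5,2) · C(7,0) = 10; total = C(15,5) = 3003.
P = 10/3003 = 10/3003 ≈ 0.0033.

10/3003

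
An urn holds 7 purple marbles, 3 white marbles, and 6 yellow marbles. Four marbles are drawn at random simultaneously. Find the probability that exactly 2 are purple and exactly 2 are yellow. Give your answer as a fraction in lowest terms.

9/52

Unordered draws without replacement: count favorable combinations over C(16,4).
Favorable = C(7,2) · C(3,0) · C(6,2) = 315; total = C(16,4) = 1820.
P = 315/1820 = 9/52 ≈ 0.1731.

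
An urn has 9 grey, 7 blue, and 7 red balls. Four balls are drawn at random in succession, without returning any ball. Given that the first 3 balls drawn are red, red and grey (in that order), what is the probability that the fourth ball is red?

1/4

After removing 1 grey, 2 red, the urn has 5 red out of 20 remaining.
P(fourth is red | given) = 5/20 = 1/4 ≈ 0.2500.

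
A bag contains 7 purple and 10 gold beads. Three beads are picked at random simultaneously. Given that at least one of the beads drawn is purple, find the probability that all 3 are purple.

P(all 3 purple) = C(7,3)/C(17,3) = 7/136; P(at least one purple) = 1 − C(10,3)/C(17,3) = 14/17.
Since 'all 3 purple' ⊆ 'at least one purple', P(all 3 | at least one) = 7/136 / 14/17 = 1/16 ≈ 0.0625.

1/16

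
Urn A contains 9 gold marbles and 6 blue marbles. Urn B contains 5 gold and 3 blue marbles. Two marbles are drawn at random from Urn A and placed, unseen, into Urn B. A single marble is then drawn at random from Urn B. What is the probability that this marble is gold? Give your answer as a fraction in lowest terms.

31/50

Condition on how many of the transferred marbles are gold (from Urn A: 9 gold of 15; then Urn B has 10 total).
  0 gold: C(9,0)C(6,2)/C(15,2) = 1/7; then P = 5/10
  1 gold: C(9,1)C(6,1)/C(15,2) = 18/35; then P = 6/10
  2 gold: C(9,2)C(6,0)/C(15,2) = 12/35; then P = 7/10
P(gold from Urn B) = 31/50 ≈ 0.6200.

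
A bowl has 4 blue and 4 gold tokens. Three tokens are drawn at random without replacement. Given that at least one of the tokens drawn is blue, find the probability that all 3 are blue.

P(all 3 blue) = C(4,3)/C(8,3) = 1/14; P(at least one blue) = 1 − C(4,3)/C(8,3) = 13/14.
Since 'all 3 blue' ⊆ 'at least one blue', P(all 3 | at least one) = 1/14 / 13/14 = 1/13 ≈ 0.0769.

1/13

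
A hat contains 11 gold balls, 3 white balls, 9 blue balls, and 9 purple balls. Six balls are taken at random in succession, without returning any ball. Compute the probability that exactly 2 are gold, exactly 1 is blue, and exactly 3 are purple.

Unordered draws without replacement: count favorable combinations over C(32,6).
Favorable = C(11,2) · C(3,0) · C(9,1) · C(9,3) = 41580; total = C(32,6) = 906192.
P = 41580/906192 = 165/3596 ≈ 0.0459.

165/3596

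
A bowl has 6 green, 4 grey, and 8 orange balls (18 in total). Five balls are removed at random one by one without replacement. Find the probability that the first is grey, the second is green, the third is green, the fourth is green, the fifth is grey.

Multiply the conditional probability of each draw in order, without replacement, so each draw removes one from its color and from the total.
P = (4/18) · (6/17) · (5/16) · (4/15) · (3/14) = 1/714 ≈ 0.0014.

1/714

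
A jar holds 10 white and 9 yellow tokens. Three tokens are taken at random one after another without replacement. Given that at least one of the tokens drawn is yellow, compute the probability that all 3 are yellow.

28/283

P(all 3 yellow) = C(9,3)/C(19,3) = 28/323; P(at least one yellow) = 1 − C(10,3)/C(19,3) = 283/323.
Since 'all 3 yellow' ⊆ 'at least one yellow', P(all 3 | at least one) = 28/323 / 283/323 = 28/283 ≈ 0.0989.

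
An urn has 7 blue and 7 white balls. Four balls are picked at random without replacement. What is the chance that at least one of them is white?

138/143

Use the complement: P(at least one white) = 1 − P(no white).
P(none) = C(7,4)/C(14,4) = 35/1001.
So P = 1 − 35/1001 = 138/143 ≈ 0.9650.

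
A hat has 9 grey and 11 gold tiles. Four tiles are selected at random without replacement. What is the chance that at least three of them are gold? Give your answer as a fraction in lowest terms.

121/323

Sum the hypergeometric tail for j = 3,…,4 gold tiles.
Favorable = C(11,3)·C(9,1) + C(11,4)·C(9,0) = 1815; total = C(20,4) = 4845.
P = 1815/4845 = 121/323 ≈ 0.3746.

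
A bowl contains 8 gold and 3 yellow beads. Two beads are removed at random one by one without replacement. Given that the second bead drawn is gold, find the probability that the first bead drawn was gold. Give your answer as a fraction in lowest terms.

P(first=gold and the second bead drawn is gold) = (8/11)·(7/10) = 28/55.
P(the second bead drawn is gold) = Σ over first color = 28/55 + 12/55 = 8/11.
By Bayes, P(first=gold | the second bead drawn is gold) = 28/55 / 8/11 = 7/10 ≈ 0.7000.

7/10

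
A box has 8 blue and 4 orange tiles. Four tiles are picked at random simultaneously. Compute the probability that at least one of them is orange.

85/99

Use the complement: P(at least one orange) = 1 − P(no orange).
P(none) = C(8,4)/C(12,4) = 70/495.
So P = 1 − 70/495 = 85/99 ≈ 0.8586.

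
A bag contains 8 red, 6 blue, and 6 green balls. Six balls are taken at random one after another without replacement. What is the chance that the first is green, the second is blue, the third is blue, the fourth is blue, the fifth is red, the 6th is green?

1/969

Multiply the conditional probability of each draw in order, without replacement, so each draw removes one from its color and from the total.
P = (6/20) · (6/19) · (5/18) · (4/17) · (8/16) · (5/15) = 1/969 ≈ 0.0010.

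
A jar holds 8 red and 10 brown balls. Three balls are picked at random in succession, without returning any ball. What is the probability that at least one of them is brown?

Use the complement: P(at least one brown) = 1 − P(no brown).
P(none) = C(8,3)/C(18,3) = 56/816.
So P = 1 − 56/816 = 95/102 ≈ 0.9314.

95/102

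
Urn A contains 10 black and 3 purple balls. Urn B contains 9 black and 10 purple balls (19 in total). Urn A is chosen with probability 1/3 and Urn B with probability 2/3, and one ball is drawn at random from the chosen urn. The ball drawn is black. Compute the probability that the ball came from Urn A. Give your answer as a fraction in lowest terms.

95/212

P(black | Urn A) = 10/13; P(black | Urn B) = 9/19.
P(black) = 1/3·10/13 + 2/3·9/19 = 424/741.
By Bayes' rule, P(Urn A | black) = 10/39 / 424/741 = 95/212 ≈ 0.4481.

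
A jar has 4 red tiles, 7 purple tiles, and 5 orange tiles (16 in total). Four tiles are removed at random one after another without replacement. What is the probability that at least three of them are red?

7/260

Sum the hypergeometric tail for j = 3,…,4 red tiles.
Favorable = C(4,3)·C(12,1) + C(4,4)·C(12,0) = 49; total = C(16,4) = 1820.
P = 49/1820 = 7/260 ≈ 0.0269.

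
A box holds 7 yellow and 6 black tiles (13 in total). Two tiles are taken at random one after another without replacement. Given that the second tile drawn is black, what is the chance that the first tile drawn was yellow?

7/12

P(first=yellow and the second tile drawn is black) = (7/13)·(6/12) = 7/26.
P(the second tile drawn is black) = Σ over first color = 7/26 + 5/26 = 6/13.
By Bayes, P(first=yellow | the second tile drawn is black) = 7/26 / 6/13 = 7/12 ≈ 0.5833.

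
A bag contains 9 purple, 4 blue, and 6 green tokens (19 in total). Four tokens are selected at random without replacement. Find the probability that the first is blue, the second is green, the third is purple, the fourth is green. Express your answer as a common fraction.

15/1292

Multiply the conditional probability of each draw in order, without replacement, so each draw removes one from its color and from the total.
P = (4/19) · (6/18) · (9/17) · (5/16) = 15/1292 ≈ 0.0116.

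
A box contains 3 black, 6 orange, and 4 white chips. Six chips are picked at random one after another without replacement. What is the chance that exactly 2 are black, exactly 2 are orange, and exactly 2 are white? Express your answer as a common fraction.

45/286

Unordered draws without replacement: count favorable combinations over C(13,6).
Favorable = C(3,2) · C(6,2) · C(4,2) = 270; total = C(13,6) = 1716.
P = 270/1716 = 45/286 ≈ 0.1573.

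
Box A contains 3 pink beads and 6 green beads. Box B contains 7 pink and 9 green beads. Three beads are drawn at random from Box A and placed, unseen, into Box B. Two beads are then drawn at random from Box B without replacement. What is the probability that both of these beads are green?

221/684

Condition on how many of the transferred beads are green (from Box A: 6 green of 9; then Box B has 19 total).
  0 green: C(6,0)C(3,3)/C(9,3) = 1/84; then P = C(9,2)/C(19,2) = 4/19
  1 green: C(6,1)C(3,2)/C(9,3) = 3/14; then P = C(10,2)/C(19,2) = 5/19
  2 green: C(6,2)C(3,1)/C(9,3) = 15/28; then P = C(11,2)/C(19,2) = 55/171
  3 green: C(6,3)C(3,0)/C(9,3) = 5/21; then P = C(12,2)/C(19,2) = 22/57
P(both green) = 221/684 ≈ 0.3231.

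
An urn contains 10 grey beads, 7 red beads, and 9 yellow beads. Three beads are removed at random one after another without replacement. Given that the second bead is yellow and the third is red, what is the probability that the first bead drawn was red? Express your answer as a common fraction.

P(first=red and the second bead is yellow and the third is red) = (7/26)·(9/25)·(6/24) = 63/2600.
P(E) = Σ over first color = 21/520 + 63/2600 + 21/650 = 63/650.
By Bayes, P(first=red | E) = 63/2600 / 63/650 = 1/4 ≈ 0.2500.

1/4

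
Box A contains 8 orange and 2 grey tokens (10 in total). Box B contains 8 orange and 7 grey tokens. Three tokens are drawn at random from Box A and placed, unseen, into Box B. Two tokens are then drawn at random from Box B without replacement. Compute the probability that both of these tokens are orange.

Condition on how many of the transferred tokens are orange (from Box A: 8 orange of 10; then Box B has 18 total).
  1 orange: C(8,1)C(2,2)/C(10,3) = 1/15; then P = C(9,2)/C(18,2) = 4/17
  2 orange: C(8,2)C(2,1)/C(10,3) = 7/15; then P = C(10,2)/C(18,2) = 5/17
  3 orange: C(8,3)C(2,0)/C(10,3) = 7/15; then P = C(11,2)/C(18,2) = 55/153
P(both orange) = 736/2295 ≈ 0.3207.

736/2295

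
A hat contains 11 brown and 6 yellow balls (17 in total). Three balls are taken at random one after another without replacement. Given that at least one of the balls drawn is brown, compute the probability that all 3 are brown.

1/4

P(all 3 brown) = C(11,3)/C(17,3) = 33/136; P(at least one brown) = 1 − C(6,3)/C(17,3) = 33/34.
Since 'all 3 brown' ⊆ 'at least one brown', P(all 3 | at least one) = 33/136 / 33/34 = 1/4 ≈ 0.2500.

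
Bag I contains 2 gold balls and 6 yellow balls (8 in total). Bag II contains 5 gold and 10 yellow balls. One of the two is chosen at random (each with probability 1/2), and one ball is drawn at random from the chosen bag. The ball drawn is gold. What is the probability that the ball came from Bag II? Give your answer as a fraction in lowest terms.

4/7

P(gold | Bag I) = 1/4; P(gold | Bag II) = 1/3.
P(gold) = 1/2·1/4 + 1/2·1/3 = 7/24.
By Bayes' rule, P(Bag II | gold) = 1/6 / 7/24 = 4/7 ≈ 0.5714.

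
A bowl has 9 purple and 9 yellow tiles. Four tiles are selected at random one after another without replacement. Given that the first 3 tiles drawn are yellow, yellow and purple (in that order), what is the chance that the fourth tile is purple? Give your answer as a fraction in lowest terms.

After removing 1 purple, 2 yellow, the bowl has 8 purple out of 15 remaining.
P(fourth is purple | given) = 8/15 ≈ 0.5333.

8/15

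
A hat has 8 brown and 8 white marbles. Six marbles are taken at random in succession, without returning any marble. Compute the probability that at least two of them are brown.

269/286

Sum the hypergeometric tail for j = 2,…,6 brown marbles.
Favorable = C(8,2)·C(8,4) + C(8,3)·C(8,3) + C(8,4)·C(8,2) + C(8,5)·C(8,1) + C(8,6)·C(8,0) = 7532; total = C(16,6) = 8008.
P = 7532/8008 = 269/286 ≈ 0.9406.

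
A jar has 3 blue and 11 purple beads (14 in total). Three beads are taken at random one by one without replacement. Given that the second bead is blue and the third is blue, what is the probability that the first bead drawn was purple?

P(first=purple and the second bead is blue and the third is blue) = (11/14)·(3/13)·(2/12) = 11/364.
P(E) = Σ over first color = 1/364 + 11/364 = 3/91.
By Bayes, P(first=purple | E) = 11/364 / 3/91 = 11/12 ≈ 0.9167.

11/12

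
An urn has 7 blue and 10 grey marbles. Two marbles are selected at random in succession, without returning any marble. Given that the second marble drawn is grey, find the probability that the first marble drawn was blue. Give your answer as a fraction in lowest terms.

P(first=blue and the second marble drawn is grey) = (7/17)·(10/16) = 35/136.
P(the second marble drawn is grey) = Σ over first color = 35/136 + 45/136 = 10/17.
By Bayes, P(first=blue | the second marble drawn is grey) = 35/136 / 10/17 = 7/16 ≈ 0.4375.

7/16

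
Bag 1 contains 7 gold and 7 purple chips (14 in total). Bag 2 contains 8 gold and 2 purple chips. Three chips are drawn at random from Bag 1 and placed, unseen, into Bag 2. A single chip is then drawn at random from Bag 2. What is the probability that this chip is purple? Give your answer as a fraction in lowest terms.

7/26

Condition on how many of the transferred chips are purple (from Bag 1: 7 purple of 14; then Bag 2 has 13 total).
  0 purple: C(7,0)C(7,3)/C(14,3) = 5/52; then P = 2/13
  1 purple: C(7,1)C(7,2)/C(14,3) = 21/52; then P = 3/13
  2 purple: C(7,2)C(7,1)/C(14,3) = 21/52; then P = 4/13
  3 purple: C(7,3)C(7,0)/C(14,3) = 5/52; then P = 5/13
P(purple from Bag 2) = 7/26 ≈ 0.2692.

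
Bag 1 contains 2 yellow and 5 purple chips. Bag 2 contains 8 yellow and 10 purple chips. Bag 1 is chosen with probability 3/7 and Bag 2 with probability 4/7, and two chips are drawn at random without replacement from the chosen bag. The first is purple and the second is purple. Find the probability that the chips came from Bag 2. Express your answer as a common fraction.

P(E | Bag 1) = 10/21; P(E | Bag 2) = 5/17.
P(E) = 3/7·10/21 + 4/7·5/17 = 310/833.
By Bayes' rule, P(Bag 2 | E) = 20/119 / 310/833 = 14/31 ≈ 0.4516.

14/31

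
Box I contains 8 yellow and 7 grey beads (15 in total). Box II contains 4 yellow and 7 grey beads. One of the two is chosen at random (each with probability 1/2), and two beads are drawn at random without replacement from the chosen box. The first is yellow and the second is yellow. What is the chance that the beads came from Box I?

P(E | Box I) = 4/15; P(E | Box II) = 6/55.
P(E) = 1/2·4/15 + 1/2·6/55 = 31/165.
By Bayes' rule, P(Box I | E) = 2/15 / 31/165 = 22/31 ≈ 0.7097.

22/31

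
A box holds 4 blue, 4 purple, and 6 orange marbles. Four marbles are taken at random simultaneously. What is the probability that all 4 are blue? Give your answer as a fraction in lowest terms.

Unordered draws without replacement: count favorable combinations over C(14,4).
Favorable = C(4,4) · C(4,0) · C(6,0) = 1; total = C(14,4) = 1001.
P = 1/1001 = 1/1001 ≈ 0.0010.

1/1001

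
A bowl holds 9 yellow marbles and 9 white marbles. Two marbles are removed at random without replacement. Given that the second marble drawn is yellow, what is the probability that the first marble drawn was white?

P(first=white and the second marble drawn is yellow) = (9/18)·(9/17) = 9/34.
P(the second marble drawn is yellow) = Σ over first color = 4/17 + 9/34 = 1/2.
By Bayes, P(first=white | the second marble drawn is yellow) = 9/34 / 1/2 = 9/17 ≈ 0.5294.

9/17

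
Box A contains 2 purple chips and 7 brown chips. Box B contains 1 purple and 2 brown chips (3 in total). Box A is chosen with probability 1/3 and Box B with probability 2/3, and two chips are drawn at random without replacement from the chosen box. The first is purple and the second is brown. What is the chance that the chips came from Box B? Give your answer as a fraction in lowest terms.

P(E | Box A) = 7/36; P(E | Box B) = 1/3.
P(E) = 1/3·7/36 + 2/3·1/3 = 31/108.
By Bayes' rule, P(Box B | E) = 2/9 / 31/108 = 24/31 ≈ 0.7742.

24/31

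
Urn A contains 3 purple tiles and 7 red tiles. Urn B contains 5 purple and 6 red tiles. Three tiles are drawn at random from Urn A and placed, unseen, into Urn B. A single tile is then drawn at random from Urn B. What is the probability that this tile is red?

81/140

Condition on how many of the transferred tiles are red (from Urn A: 7 red of 10; then Urn B has 14 total).
  0 red: C(7,0)C(3,3)/C(10,3) = 1/120; then P = 6/14
  1 red: C(7,1)C(3,2)/C(10,3) = 7/40; then P = 7/14
  2 red: C(7,2)C(3,1)/C(10,3) = 21/40; then P = 8/14
  3 red: C(7,3)C(3,0)/C(10,3) = 7/24; then P = 9/14
P(red from Urn B) = 81/140 ≈ 0.5786.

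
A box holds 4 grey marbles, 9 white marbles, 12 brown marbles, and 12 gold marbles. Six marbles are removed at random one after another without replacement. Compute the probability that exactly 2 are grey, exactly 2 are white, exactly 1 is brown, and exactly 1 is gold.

648/48433

Unordered draws without replacement: count favorable combinations over C(37,6).
Favorable = C(4,2) · C(9,2) · C(12,1) · C(12,1) = 31104; total = C(37,6) = 2324784.
P = 31104/2324784 = 648/48433 ≈ 0.0134.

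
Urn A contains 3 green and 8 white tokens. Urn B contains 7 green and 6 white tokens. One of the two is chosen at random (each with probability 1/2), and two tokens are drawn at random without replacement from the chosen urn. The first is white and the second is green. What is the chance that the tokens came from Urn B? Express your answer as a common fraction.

385/697

P(E | Urn A) = 12/55; P(E | Urn B) = 7/26.
P(E) = 1/2·12/55 + 1/2·7/26 = 697/2860.
By Bayes' rule, P(Urn B | E) = 7/52 / 697/2860 = 385/697 ≈ 0.5524.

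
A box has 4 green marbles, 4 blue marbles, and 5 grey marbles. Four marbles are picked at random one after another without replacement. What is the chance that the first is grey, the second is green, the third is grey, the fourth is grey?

Multiply the conditional probability of each draw in order, without replacement, so each draw removes one from its color and from the total.
P = (5/13) · (4/12) · (4/11) · (3/10) = 2/143 ≈ 0.0140.

2/143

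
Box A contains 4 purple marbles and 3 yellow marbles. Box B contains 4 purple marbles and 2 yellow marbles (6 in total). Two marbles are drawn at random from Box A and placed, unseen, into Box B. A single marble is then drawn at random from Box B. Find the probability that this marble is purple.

Condition on how many of the transferred marbles are purple (from Box A: 4 purple of 7; then Box B has 8 total).
  0 purple: C(4,0)C(3,2)/C(7,2) = 1/7; then P = 4/8
  1 purple: C(4,1)C(3,1)/C(7,2) = 4/7; then P = 5/8
  2 purple: C(4,2)C(3,0)/C(7,2) = 2/7; then P = 6/8
P(purple from Box B) = 9/14 ≈ 0.6429.

9/14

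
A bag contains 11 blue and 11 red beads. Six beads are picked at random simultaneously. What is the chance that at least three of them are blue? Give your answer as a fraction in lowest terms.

1543/2261

Sum the hypergeometric tail for j = 3,…,6 blue beads.
Favorable = C(11,3)·C(11,3) + C(11,4)·C(11,2) + C(11,5)·C(11,1) + C(11,6)·C(11,0) = 50919; total = C(22,6) = 74613.
P = 50919/74613 = 1543/2261 ≈ 0.6824.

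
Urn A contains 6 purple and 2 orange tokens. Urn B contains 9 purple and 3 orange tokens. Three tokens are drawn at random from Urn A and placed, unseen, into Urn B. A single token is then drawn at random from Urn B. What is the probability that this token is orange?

Condition on how many of the transferred tokens are orange (from Urn A: 2 orange of 8; then Urn B has 15 total).
  0 orange: C(2,0)C(6,3)/C(8,3) = 5/14; then P = 3/15
  1 orange: C(2,1)C(6,2)/C(8,3) = 15/28; then P = 4/15
  2 orange: C(2,2)C(6,1)/C(8,3) = 3/28; then P = 5/15
P(orange from Urn B) = 1/4 ≈ 0.2500.

1/4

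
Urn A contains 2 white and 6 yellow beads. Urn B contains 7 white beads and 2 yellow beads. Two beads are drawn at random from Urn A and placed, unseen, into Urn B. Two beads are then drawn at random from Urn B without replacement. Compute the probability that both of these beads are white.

687/1540

Condition on how many of the transferred beads are white (from Urn A: 2 white of 8; then Urn B has 11 total).
  0 white: C(2,0)C(6,2)/C(8,2) = 15/28; then P = C(7,2)/C(11,2) = 21/55
  1 white: C(2,1)C(6,1)/C(8,2) = 3/7; then P = C(8,2)/C(11,2) = 28/55
  2 white: C(2,2)C(6,0)/C(8,2) = 1/28; then P = C(9,2)/C(11,2) = 36/55
P(both white) = 687/1540 ≈ 0.4461.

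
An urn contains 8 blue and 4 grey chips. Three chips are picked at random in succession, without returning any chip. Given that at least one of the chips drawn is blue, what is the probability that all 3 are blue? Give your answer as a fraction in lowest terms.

7/27

P(all 3 blue) = C(8,3)/C(12,3) = 14/55; P(at least one blue) = 1 − C(4,3)/C(12,3) = 54/55.
Since 'all 3 blue' ⊆ 'at least one blue', P(all 3 | at least one) = 14/55 / 54/55 = 7/27 ≈ 0.2593.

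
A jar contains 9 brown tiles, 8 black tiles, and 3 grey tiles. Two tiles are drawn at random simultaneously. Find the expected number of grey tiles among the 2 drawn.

3/10

By linearity of expectation, E[X] = Σ P(draw i is grey); by symmetry each draw (even without replacement) has P(grey) = 3/20.
E[X] = 2 · 3/20 = 3/10 ≈ 0.3000.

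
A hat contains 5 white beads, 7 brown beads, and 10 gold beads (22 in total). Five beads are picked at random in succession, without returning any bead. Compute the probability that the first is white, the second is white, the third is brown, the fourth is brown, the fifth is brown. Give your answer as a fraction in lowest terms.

5/3762

Multiply the conditional probability of each draw in order, without replacement, so each draw removes one from its color and from the total.
P = (5/22) · (4/21) · (7/20) · (6/19) · (5/18) = 5/3762 ≈ 0.0013.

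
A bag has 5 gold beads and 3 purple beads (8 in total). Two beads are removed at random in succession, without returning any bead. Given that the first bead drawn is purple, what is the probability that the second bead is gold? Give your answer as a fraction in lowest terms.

After removing 1 purple, the bag has 5 gold out of 7 remaining.
P(second is gold | given) = 5/7 ≈ 0.7143.

5/7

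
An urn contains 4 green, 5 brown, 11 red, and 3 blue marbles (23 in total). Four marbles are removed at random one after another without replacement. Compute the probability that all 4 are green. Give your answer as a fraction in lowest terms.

Unordered draws without replacement: count favorable combinations over C(23,4).
Favorable = C(4,4) · C(5,0) · C(11,0) · C(3,0) = 1; total = C(23,4) = 8855.
P = 1/8855 = 1/8855 ≈ 0.0001.

1/8855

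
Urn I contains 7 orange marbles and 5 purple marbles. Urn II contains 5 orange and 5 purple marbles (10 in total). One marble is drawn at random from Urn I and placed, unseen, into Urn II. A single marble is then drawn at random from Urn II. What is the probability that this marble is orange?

67/132

Condition on how many of the transferred marbles are orange (from Urn I: 7 orange of 12; then Urn II has 11 total).
  0 orange: C(7,0)C(5,1)/C(12,1) = 5/12; then P = 5/11
  1 orange: C(7,1)C(5,0)/C(12,1) = 7/12; then P = 6/11
P(orange from Urn II) = 67/132 ≈ 0.5076.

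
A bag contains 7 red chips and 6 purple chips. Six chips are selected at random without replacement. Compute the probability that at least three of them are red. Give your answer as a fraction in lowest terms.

Sum the hypergeometric tail for j = 3,…,6 red chips.
Favorable = C(7,3)·C(6,3) + C(7,4)·C(6,2) + C(7,5)·C(6,1) + C(7,6)·C(6,0) = 1358; total = C(13,6) = 1716.
P = 1358/1716 = 679/858 ≈ 0.7914.

679/858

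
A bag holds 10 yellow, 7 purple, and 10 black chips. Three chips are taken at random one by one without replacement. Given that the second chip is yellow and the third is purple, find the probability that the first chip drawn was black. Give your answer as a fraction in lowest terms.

2/5

P(first=black and the second chip is yellow and the third is purple) = (10/27)·(10/26)·(7/25) = 14/351.
P(E) = Σ over first color = 7/195 + 14/585 + 14/351 = 35/351.
By Bayes, P(first=black | E) = 14/351 / 35/351 = 2/5 ≈ 0.4000.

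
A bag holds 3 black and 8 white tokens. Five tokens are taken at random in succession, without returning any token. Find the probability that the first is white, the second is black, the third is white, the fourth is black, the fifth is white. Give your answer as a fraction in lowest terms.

Multiply the conditional probability of each draw in order, without replacement, so each draw removes one from its color and from the total.
P = (8/11) · (3/10) · (7/9) · (2/8) · (6/7) = 2/55 ≈ 0.0364.

2/55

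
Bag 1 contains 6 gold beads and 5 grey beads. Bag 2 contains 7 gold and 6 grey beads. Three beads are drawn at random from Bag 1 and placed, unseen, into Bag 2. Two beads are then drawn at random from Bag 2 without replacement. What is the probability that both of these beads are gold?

61/220

Condition on how many of the transferred beads are gold (from Bag 1: 6 gold of 11; then Bag 2 has 16 total).
  0 gold: C(6,0)C(5,3)/C(11,3) = 2/33; then P = C(7,2)/C(16,2) = 7/40
  1 gold: C(6,1)C(5,2)/C(11,3) = 4/11; then P = C(8,2)/C(16,2) = 7/30
  2 gold: C(6,2)C(5,1)/C(11,3) = 5/11; then P = C(9,2)/C(16,2) = 3/10
  3 gold: C(6,3)C(5,0)/C(11,3) = 4/33; then P = C(10,2)/C(16,2) = 3/8
P(both gold) = 61/220 ≈ 0.2773.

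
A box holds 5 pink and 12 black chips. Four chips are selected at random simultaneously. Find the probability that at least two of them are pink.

157/476

Sum the hypergeometric tail for j = 2,…,4 pink chips.
Favorable = C(5,2)·C(12,2) + C(5,3)·C(12,1) + C(5,4)·C(12,0) = 785; total = C(17,4) = 2380.
P = 785/2380 = 157/476 ≈ 0.3298.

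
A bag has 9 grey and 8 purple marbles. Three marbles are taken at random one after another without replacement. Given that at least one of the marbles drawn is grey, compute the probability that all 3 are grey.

7/52

P(all 3 grey) = C(9,3)/C(17,3) = 21/170; P(at least one grey) = 1 − C(8,3)/C(17,3) = 78/85.
Since 'all 3 grey' ⊆ 'at least one grey', P(all 3 | at least one) = 21/170 / 78/85 = 7/52 ≈ 0.1346.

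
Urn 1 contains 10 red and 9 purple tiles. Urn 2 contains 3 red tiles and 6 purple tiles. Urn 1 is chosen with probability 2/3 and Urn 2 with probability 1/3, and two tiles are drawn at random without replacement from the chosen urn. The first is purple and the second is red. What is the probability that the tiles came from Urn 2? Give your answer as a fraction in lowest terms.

P(E | Urn 1) = 5/19; P(E | Urn 2) = 1/4.
P(E) = 2/3·5/19 + 1/3·1/4 = 59/228.
By Bayes' rule, P(Urn 2 | E) = 1/12 / 59/228 = 19/59 ≈ 0.3220.

19/59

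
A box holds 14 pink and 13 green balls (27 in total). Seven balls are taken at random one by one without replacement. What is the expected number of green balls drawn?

91/27

By linearity of expectation, E[X] = Σ P(draw i is green); by symmetry each draw (even without replacement) has P(green) = 13/27.
E[X] = 7 · 13/27 = 91/27 ≈ 3.3704.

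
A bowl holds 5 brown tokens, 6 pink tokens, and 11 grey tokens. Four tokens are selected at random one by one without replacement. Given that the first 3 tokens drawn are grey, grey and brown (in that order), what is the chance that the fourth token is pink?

After removing 1 brown, 2 grey, the bowl has 6 pink out of 19 remaining.
P(fourth is pink | given) = 6/19 ≈ 0.3158.

6/19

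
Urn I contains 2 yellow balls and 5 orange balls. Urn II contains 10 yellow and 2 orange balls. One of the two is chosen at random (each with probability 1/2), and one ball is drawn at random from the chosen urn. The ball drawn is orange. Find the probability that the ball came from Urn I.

30/37

P(orange | Urn I) = 5/7; P(orange | Urn II) = 1/6.
P(orange) = 1/2·5/7 + 1/2·1/6 = 37/84.
By Bayes' rule, P(Urn I | orange) = 5/14 / 37/84 = 30/37 ≈ 0.8108.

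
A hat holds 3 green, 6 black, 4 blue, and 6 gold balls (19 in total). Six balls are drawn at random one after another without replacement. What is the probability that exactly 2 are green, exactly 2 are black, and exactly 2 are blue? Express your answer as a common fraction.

45/4522

Unordered draws without replacement: count favorable combinations over C(19,6).
Favorable = C(3,2) · C(6,2) · C(4,2) · C(6,0) = 270; total = C(19,6) = 27132.
P = 270/27132 = 45/4522 ≈ 0.0100.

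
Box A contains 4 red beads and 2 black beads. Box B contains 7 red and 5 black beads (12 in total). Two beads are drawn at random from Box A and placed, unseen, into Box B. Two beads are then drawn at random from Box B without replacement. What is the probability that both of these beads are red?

461/1365

Condition on how many of the transferred beads are red (from Box A: 4 red of 6; then Box B has 14 total).
  0 red: C(4,0)C(2,2)/C(6,2) = 1/15; then P = C(7,2)/C(14,2) = 3/13
  1 red: C(4,1)C(2,1)/C(6,2) = 8/15; then P = C(8,2)/C(14,2) = 4/13
  2 red: C(4,2)C(2,0)/C(6,2) = 2/5; then P = C(9,2)/C(14,2) = 36/91
P(both red) = 461/1365 ≈ 0.3377.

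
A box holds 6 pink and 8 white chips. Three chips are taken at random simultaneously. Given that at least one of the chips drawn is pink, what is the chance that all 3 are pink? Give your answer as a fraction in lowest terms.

P(all 3 pink) = C(6,3)/C(14,3) = 5/91; P(at least one pink) = 1 − C(8,3)/C(14,3) = 11/13.
Since 'all 3 pink' ⊆ 'at least one pink', P(all 3 | at least one) = 5/91 / 11/13 = 5/77 ≈ 0.0649.

5/77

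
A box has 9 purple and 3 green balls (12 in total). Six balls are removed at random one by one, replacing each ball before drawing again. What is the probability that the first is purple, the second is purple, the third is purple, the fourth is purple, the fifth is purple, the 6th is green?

Multiply the conditional probability of each draw in order, with replacement (the composition resets each draw).
P = (9/12) · (9/12) · (9/12) · (9/12) · (9/12) · (3/12) = 243/4096 ≈ 0.0593.

243/4096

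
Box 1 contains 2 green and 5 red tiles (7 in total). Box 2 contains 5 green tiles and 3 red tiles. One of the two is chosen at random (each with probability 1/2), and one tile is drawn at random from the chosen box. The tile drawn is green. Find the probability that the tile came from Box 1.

P(green | Box 1) = 2/7; P(green | Box 2) = 5/8.
P(green) = 1/2·2/7 + 1/2·5/8 = 51/112.
By Bayes' rule, P(Box 1 | green) = 1/7 / 51/112 = 16/51 ≈ 0.3137.

16/51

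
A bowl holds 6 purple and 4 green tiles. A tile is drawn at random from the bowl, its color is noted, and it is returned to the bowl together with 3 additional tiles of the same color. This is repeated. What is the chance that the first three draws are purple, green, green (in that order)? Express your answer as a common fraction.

Track the composition after each reinforcement of +3.
P = (6/10) · (4/13) · (7/16) = 21/260 ≈ 0.0808.

21/260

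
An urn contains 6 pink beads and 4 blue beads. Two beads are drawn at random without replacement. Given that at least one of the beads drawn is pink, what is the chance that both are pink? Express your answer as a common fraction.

5/13

P(both pink) = C(6,2)/C(10,2) = 1/3; P(at least one pink) = 1 − C(4,2)/C(10,2) = 13/15.
Since 'both pink' ⊆ 'at least one pink', P(both | at least one) = 1/3 / 13/15 = 5/13 ≈ 0.3846.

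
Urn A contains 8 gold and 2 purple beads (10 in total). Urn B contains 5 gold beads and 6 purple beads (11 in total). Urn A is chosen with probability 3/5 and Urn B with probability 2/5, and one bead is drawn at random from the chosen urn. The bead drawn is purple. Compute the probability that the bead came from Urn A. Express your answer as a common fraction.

11/31

P(purple | Urn A) = 1/5; P(purple | Urn B) = 6/11.
P(purple) = 3/5·1/5 + 2/5·6/11 = 93/275.
By Bayes' rule, P(Urn A | purple) = 3/25 / 93/275 = 11/31 ≈ 0.3548.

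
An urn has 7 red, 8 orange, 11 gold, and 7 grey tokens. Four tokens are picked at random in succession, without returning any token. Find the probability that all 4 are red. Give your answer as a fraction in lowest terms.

7/8184

Unordered draws without replacement: count favorable combinations over C(33,4).
Favorable = C(7,4) · C(8,0) · C(11,0) · C(7,0) = 35; total = C(33,4) = 40920.
P = 35/40920 = 7/8184 ≈ 0.0009.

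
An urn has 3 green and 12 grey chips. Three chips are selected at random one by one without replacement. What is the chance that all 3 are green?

1/455

Unordered draws without replacement: count favorable combinations over C(15,3).
Favorable = C(3,3) · C(12,0) = 1; total = C(15,3) = 455.
P = 1/455 = 1/455 ≈ 0.0022.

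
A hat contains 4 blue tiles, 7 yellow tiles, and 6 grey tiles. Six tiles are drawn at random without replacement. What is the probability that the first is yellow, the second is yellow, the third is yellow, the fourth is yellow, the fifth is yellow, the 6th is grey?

3/1768

Multiply the conditional probability of each draw in order, without replacement, so each draw removes one from its color and from the total.
P = (7/17) · (6/16) · (5/15) · (4/14) · (3/13) · (6/12) = 3/1768 ≈ 0.0017.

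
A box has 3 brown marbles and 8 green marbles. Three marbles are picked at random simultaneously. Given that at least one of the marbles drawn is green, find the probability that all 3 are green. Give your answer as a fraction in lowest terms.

P(all 3 green) = C(8,3)/C(11,3) = 56/165; P(at least one green) = 1 − C(3,3)/C(11,3) = 164/165.
Since 'all 3 green' ⊆ 'at least one green', P(all 3 | at least one) = 56/165 / 164/165 = 14/41 ≈ 0.3415.

14/41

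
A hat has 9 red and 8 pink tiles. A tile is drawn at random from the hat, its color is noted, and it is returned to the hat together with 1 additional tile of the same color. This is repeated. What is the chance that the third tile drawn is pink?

8/17

Sum over the four possibilities for the first two draws (pink/not-pink each), tracking how the pink count and total change by +1 per draw.
P(third is pink) = 8/17 ≈ 0.4706. (In a Pólya urn every draw has the same marginal probability 8/17.)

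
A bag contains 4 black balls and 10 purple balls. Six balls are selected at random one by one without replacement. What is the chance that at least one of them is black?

133/143

Use the complement: P(at least one black) = 1 − P(no black).
P(none) = C(10,6)/C(14,6) = 210/3003.
So P = 1 − 210/3003 = 133/143 ≈ 0.9301.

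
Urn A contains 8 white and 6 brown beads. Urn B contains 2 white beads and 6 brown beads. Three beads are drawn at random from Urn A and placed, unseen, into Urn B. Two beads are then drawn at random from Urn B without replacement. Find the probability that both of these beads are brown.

192/455

Condition on how many of the transferred beads are brown (from Urn A: 6 brown of 14; then Urn B has 11 total).
  0 brown: C(6,0)C(8,3)/C(14,3) = 2/13; then P = C(6,2)/C(11,2) = 3/11
  1 brown: C(6,1)C(8,2)/C(14,3) = 6/13; then P = C(7,2)/C(11,2) = 21/55
  2 brown: C(6,2)C(8,1)/C(14,3) = 30/91; then P = C(8,2)/C(11,2) = 28/55
  3 brown: C(6,3)C(8,0)/C(14,3) = 5/91; then P = C(9,2)/C(11,2) = 36/55
P(both brown) = 192/455 ≈ 0.4220.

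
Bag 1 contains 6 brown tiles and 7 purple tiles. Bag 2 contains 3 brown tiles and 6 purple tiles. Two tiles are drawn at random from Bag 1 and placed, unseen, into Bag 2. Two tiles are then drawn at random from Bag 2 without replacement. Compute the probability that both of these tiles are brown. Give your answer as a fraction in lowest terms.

Condition on how many of the transferred tiles are brown (from Bag 1: 6 brown of 13; then Bag 2 has 11 total).
  0 brown: C(6,0)C(7,2)/C(13,2) = 7/26; then P = C(3,2)/C(11,2) = 3/55
  1 brown: C(6,1)C(7,1)/C(13,2) = 7/13; then P = C(4,2)/C(11,2) = 6/55
  2 brown: C(6,2)C(7,0)/C(13,2) = 5/26; then P = C(5,2)/C(11,2) = 2/11
P(both brown) = 31/286 ≈ 0.1084.

31/286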